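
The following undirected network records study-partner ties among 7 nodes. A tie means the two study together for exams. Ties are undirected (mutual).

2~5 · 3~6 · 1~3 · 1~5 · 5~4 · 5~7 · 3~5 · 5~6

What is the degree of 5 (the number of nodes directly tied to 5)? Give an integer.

6

5 is directly tied to 1, 2, 3, 4, 6, and 7. That is 6 neighbors, so the degree of 5 is 6.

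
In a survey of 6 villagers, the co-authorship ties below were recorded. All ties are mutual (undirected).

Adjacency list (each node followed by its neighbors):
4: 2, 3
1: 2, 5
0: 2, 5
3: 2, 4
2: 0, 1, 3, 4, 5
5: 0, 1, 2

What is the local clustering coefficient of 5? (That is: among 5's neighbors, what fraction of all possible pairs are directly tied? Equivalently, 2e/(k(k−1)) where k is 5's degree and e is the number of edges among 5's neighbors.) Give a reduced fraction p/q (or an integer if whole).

2/3

5's neighbors: 0, 1, and 2 (k = 3).
Possible neighbor pairs: C(3,2) = 3. Edges among them: 0–2, 1–2 → e = 2.
Clustering(5) = 2/3.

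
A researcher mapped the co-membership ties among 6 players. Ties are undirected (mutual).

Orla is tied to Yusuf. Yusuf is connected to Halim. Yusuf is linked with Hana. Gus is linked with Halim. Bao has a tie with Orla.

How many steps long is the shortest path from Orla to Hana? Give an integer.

2

One shortest route is Orla – Yusuf – Hana, which uses 2 edges, and Orla and Hana are not directly tied, so nothing shorter exists. So d(Orla,Hana) = 2.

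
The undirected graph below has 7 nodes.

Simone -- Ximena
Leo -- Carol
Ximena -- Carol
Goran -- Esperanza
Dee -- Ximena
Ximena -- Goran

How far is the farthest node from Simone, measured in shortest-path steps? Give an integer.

3

Distances from Simone: Carol:2, Dee:2, Esperanza:3, Goran:2, Leo:3, Ximena:1.
The largest is 3 (to Esperanza and Leo), so the eccentricity of Simone is 3.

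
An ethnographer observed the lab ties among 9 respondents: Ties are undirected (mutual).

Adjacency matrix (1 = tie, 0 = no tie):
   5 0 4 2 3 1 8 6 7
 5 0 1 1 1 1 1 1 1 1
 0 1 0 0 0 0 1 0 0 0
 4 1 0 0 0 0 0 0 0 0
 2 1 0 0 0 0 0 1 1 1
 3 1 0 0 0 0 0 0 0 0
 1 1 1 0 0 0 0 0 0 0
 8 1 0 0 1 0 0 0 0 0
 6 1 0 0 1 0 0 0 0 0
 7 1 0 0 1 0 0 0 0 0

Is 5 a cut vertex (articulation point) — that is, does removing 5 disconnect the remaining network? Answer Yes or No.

Removing 5 leaves {0 and 1} with no path to {4}, so the network splits into 4 components. 5 is a cut vertex.

Yes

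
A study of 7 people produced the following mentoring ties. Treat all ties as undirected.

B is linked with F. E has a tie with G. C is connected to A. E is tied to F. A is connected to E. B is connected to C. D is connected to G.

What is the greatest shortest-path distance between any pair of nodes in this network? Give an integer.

4

Eccentricity of each node (its greatest distance to any other): A:3, B:4, C:4, D:4, E:2, F:3, G:3.
The maximum eccentricity is 4, realized for instance by the pair D–C via D – G – E – A – C. So the diameter is 4.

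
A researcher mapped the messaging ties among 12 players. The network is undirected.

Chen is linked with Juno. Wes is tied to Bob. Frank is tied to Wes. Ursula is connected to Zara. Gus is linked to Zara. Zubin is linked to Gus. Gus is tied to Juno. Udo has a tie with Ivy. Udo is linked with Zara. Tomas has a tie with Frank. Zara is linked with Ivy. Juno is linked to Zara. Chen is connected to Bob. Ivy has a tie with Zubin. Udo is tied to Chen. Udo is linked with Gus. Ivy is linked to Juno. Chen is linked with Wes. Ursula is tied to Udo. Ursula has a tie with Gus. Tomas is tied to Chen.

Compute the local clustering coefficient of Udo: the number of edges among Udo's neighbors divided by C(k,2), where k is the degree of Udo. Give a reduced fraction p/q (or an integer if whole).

2/5

Udo's neighbors: Chen, Gus, Ivy, Ursula, and Zara (k = 5).
Possible neighbor pairs: C(5,2) = 10. Edges among them: Gus–Ursula, Gus–Zara, Ivy–Zara, Ursula–Zara → e = 4.
Clustering(Udo) = 4/10 = 2/5.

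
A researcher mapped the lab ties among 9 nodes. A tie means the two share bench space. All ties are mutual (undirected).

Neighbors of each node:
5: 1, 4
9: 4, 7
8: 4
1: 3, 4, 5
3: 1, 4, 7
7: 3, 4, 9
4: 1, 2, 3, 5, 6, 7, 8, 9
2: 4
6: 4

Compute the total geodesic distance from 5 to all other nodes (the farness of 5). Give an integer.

Distances from 5: 1:1, 2:2, 3:2, 4:1, 6:2, 7:2, 8:2, 9:2.
Sum = 1 + 2 + 2 + 1 + 2 + 2 + 2 + 2 = 14.

14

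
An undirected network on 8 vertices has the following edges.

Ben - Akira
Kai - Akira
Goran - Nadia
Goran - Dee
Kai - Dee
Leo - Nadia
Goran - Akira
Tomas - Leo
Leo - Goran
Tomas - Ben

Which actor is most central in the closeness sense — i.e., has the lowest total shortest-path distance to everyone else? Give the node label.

Goran

Farness (sum of distances to all others) for each node — Akira:11, Ben:14, Dee:14, Goran:10, Kai:15, Leo:12, Nadia:14, Tomas:14.
The smallest farness is 10, for Goran, so Goran has the highest closeness.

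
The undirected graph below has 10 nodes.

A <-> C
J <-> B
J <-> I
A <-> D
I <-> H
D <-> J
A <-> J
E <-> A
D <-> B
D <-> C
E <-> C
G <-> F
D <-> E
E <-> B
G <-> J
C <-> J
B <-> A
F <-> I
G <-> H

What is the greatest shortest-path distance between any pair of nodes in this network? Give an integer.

Eccentricity of each node (its greatest distance to any other): A:3, B:3, C:3, D:3, E:4, F:4, G:3, H:4, I:3, J:2.
The maximum eccentricity is 4, realized for instance by the pair E–H via E – C – J – I – H. So the diameter is 4.

4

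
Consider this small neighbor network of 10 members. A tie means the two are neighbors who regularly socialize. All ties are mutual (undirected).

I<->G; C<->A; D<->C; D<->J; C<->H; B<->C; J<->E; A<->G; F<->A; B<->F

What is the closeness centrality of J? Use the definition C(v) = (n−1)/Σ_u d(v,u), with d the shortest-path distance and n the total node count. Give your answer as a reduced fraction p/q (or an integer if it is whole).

Distances from J: A:3, B:3, C:2, D:1, E:1, F:4, G:4, H:3, I:5. Sum = 26.
n = 10, so closeness = 9/26.

9/26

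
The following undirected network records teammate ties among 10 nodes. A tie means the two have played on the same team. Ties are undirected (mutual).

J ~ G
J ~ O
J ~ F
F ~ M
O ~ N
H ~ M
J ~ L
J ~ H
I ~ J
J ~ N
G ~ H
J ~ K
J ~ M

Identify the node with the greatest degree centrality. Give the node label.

J

Degrees — F:2, G:2, H:3, I:1, J:9, K:1, L:1, M:3, N:2, O:2.
The maximum is 9, attained only by J.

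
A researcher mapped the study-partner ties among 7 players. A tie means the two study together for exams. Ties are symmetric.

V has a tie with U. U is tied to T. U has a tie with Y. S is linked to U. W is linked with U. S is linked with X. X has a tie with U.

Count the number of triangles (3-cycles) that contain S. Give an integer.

S's neighbors: U and X.
Neighbor pairs that are themselves tied: S–U–X. Each forms one triangle with S, for 1 in total.

1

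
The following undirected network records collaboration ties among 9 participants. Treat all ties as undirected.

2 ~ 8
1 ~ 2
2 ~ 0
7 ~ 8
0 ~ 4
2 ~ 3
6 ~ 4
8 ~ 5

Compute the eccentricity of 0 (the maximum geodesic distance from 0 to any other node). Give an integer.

Distances from 0: 1:2, 2:1, 3:2, 4:1, 5:3, 6:2, 7:3, 8:2.
The largest is 3 (to 7 and 5), so the eccentricity of 0 is 3.

3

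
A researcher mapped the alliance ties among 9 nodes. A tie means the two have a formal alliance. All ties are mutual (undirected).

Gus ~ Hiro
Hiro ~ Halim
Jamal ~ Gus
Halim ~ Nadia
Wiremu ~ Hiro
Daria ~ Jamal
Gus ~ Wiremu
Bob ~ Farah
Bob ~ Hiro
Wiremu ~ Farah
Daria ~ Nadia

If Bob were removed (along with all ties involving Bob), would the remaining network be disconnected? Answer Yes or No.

No

Even without Bob, every remaining node can still reach every other (the residual graph is connected), so Bob is not a cut vertex.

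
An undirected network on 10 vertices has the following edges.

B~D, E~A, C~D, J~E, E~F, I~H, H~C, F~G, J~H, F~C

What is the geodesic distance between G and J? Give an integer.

3

One shortest route is G – F – E – J, which uses 3 edges, and at distance 2 from G we only reach {C, E}, which does not include J. So d(G,J) = 3.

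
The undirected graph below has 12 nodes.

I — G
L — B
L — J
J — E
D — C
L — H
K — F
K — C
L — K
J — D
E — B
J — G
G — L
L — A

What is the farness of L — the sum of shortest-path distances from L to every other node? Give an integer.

Distances from L: A:1, B:1, C:2, D:2, E:2, F:2, G:1, H:1, I:2, J:1, K:1.
Sum = 1 + 1 + 2 + 2 + 2 + 2 + 1 + 1 + 2 + 1 + 1 = 16.

16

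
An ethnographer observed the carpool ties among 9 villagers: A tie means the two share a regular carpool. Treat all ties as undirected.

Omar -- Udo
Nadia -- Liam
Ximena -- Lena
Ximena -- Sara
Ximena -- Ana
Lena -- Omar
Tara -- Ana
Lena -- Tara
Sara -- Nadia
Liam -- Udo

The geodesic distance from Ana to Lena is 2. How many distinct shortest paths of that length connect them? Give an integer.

The shortest distance is 2. The length-2 paths are: Ana–Ximena–Lena; Ana–Tara–Lena.
That gives 2 distinct shortest paths.

2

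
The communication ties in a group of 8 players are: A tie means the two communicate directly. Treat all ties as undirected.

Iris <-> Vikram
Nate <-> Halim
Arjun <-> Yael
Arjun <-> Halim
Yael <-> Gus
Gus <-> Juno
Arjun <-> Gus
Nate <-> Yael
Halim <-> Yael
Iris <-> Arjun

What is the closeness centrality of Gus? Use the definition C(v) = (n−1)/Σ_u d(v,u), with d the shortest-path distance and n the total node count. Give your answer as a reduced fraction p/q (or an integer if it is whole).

Distances from Gus: Arjun:1, Halim:2, Iris:2, Juno:1, Nate:2, Vikram:3, Yael:1. Sum = 12.
n = 8, so closeness = 7/12.

7/12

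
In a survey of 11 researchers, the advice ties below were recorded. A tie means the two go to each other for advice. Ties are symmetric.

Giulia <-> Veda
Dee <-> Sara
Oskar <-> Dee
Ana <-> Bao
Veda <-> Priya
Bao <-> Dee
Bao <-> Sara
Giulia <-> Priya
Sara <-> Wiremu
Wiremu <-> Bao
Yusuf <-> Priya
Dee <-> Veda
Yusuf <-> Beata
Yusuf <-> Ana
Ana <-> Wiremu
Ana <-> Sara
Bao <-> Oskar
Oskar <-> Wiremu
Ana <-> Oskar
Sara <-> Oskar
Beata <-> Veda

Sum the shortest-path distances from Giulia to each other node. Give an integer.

Distances from Giulia: Ana:3, Bao:3, Beata:2, Dee:2, Oskar:3, Priya:1, Sara:3, Veda:1, Wiremu:4, Yusuf:2.
Sum = 3 + 3 + 2 + 2 + 3 + 1 + 3 + 1 + 4 + 2 = 24.

24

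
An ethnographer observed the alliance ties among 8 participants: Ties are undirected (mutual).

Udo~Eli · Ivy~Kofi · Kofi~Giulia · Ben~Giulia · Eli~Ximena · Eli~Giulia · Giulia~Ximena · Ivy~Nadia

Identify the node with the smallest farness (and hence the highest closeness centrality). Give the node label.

Farness (sum of distances to all others) for each node — Ben:17, Eli:14, Giulia:11, Ivy:17, Kofi:13, Nadia:23, Udo:20, Ximena:15.
The smallest farness is 11, for Giulia, so Giulia has the highest closeness.

Giulia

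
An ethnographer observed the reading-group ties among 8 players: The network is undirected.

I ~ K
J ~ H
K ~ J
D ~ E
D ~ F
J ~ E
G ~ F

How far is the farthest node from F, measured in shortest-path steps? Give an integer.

5

Distances from F: D:1, E:2, G:1, H:4, I:5, J:3, K:4.
The largest is 5 (to I), so the eccentricity of F is 5.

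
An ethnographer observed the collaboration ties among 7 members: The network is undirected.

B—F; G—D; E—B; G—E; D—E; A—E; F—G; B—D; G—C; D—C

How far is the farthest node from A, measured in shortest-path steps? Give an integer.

Distances from A: B:2, C:3, D:2, E:1, F:3, G:2.
The largest is 3 (to C and F), so the eccentricity of A is 3.

3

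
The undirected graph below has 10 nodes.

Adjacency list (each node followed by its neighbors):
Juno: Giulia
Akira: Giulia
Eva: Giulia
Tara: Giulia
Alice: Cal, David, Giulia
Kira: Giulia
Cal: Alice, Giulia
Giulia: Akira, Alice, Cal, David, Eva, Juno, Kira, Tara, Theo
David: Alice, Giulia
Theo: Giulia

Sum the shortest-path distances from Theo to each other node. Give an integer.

Distances from Theo: Akira:2, Alice:2, Cal:2, David:2, Eva:2, Giulia:1, Juno:2, Kira:2, Tara:2.
Sum = 2 + 2 + 2 + 2 + 2 + 1 + 2 + 2 + 2 = 17.

17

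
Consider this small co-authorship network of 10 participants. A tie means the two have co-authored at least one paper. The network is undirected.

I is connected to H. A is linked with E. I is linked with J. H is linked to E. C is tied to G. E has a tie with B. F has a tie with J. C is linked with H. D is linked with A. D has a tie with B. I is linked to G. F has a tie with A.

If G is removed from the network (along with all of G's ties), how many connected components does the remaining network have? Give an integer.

1

G's neighbors (C and I) remain reachable from one another through other ties, so the rest of the network stays in one piece.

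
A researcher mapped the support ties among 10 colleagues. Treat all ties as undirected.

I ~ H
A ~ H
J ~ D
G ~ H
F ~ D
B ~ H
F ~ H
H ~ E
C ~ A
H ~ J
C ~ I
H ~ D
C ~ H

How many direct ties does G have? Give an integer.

1

G is directly tied to H. That is 1 neighbor, so the degree of G is 1.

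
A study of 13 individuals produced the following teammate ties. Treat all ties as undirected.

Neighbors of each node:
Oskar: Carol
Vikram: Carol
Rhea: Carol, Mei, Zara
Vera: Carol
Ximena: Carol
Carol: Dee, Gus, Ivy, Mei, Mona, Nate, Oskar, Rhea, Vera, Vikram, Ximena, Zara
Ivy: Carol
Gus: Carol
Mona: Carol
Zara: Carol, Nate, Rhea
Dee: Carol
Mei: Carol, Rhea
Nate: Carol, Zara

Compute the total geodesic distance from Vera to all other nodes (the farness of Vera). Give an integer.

Distances from Vera: Carol:1, Dee:2, Gus:2, Ivy:2, Mei:2, Mona:2, Nate:2, Oskar:2, Rhea:2, Vikram:2, Ximena:2, Zara:2.
Sum = 1 + 2 + 2 + 2 + 2 + 2 + 2 + 2 + 2 + 2 + 2 + 2 = 23.

23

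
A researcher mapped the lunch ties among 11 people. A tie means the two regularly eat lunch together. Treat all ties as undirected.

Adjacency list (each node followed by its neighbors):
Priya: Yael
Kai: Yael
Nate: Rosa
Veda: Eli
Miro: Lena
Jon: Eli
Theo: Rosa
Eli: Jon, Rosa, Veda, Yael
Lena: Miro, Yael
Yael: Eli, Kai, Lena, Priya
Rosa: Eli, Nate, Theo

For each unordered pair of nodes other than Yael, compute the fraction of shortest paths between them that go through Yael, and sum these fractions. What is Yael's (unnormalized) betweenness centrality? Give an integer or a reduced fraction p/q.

29

Pairs whose geodesics pass through Yael — Veda–Miro: 1; Veda–Lena: 1; Veda–Kai: 1; Veda–Priya: 1; Miro–Rosa: 1; Miro–Kai: 1; Miro–Jon: 1; Miro–Priya: 1; Miro–Nate: 1; Miro–Eli: 1; Miro–Theo: 1; Lena–Rosa: 1; Lena–Kai: 1; Lena–Jon: 1 … (+15 more pairs).
All other pairs contribute 0.
Summing the contributions gives betweenness(Yael) = 29.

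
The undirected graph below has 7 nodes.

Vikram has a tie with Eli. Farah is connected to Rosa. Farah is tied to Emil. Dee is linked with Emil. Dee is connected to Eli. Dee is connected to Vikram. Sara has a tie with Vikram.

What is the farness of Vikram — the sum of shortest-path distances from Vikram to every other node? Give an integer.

Distances from Vikram: Dee:1, Eli:1, Emil:2, Farah:3, Rosa:4, Sara:1.
Sum = 1 + 1 + 2 + 3 + 4 + 1 = 12.

12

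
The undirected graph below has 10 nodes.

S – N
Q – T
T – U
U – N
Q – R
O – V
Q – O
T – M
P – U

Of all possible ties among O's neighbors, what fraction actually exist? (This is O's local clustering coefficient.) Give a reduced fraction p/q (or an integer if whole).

0

O's neighbors: Q and V (k = 2).
Possible neighbor pairs: C(2,2) = 1. Edges among them: none → e = 0.
Clustering(O) = 0/1.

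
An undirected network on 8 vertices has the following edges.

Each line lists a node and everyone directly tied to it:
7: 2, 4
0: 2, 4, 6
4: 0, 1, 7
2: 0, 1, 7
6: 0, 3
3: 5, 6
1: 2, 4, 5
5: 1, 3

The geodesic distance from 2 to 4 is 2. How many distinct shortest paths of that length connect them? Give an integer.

3

The shortest distance is 2. The length-2 paths are: 2–0–4; 2–7–4; 2–1–4.
That gives 3 distinct shortest paths.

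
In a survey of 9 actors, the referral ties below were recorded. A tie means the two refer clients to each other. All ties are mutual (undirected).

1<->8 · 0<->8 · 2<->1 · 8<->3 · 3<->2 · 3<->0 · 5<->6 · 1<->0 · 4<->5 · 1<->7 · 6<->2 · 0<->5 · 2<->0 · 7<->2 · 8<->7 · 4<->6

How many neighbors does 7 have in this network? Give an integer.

7 is directly tied to 1, 2, and 8. That is 3 neighbors, so the degree of 7 is 3.

3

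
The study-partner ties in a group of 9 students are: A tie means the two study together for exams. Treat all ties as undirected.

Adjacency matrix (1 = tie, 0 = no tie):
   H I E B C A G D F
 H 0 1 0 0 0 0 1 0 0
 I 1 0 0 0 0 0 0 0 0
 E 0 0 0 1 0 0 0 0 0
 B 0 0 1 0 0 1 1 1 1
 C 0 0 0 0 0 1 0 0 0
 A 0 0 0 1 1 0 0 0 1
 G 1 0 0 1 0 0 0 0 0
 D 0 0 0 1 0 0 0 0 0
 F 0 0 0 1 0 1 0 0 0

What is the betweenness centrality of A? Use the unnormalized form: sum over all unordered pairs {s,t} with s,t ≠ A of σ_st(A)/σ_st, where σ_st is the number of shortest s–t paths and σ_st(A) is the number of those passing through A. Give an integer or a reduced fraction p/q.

7

Pairs whose geodesics pass through A — H–C: 1; I–C: 1; E–C: 1; B–C: 1; C–G: 1; C–D: 1; C–F: 1.
All other pairs contribute 0.
Summing the contributions gives betweenness(A) = 7.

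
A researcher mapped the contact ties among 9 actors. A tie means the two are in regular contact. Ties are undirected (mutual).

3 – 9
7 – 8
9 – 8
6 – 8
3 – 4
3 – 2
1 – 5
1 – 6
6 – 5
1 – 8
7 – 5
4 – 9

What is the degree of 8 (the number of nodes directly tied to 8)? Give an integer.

4

8 is directly tied to 1, 6, 7, and 9. That is 4 neighbors, so the degree of 8 is 4.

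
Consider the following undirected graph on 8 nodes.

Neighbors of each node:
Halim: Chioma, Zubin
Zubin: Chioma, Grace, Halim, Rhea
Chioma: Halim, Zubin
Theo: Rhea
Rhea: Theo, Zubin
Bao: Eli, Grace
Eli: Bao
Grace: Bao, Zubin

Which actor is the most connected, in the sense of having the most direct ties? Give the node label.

Zubin

Degrees — Bao:2, Chioma:2, Eli:1, Grace:2, Halim:2, Rhea:2, Theo:1, Zubin:4.
The maximum is 4, attained only by Zubin.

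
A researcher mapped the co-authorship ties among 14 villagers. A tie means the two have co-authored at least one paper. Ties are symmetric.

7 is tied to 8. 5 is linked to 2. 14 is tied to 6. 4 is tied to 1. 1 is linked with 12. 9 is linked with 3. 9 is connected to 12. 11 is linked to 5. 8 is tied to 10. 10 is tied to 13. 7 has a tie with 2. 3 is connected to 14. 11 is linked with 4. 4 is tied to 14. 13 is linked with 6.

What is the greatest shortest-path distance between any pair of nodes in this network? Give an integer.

Eccentricity of each node (its greatest distance to any other): 1:6, 2:6, 3:6, 4:5, 5:5, 6:5, 7:7, 8:7, 9:7, 10:6, 11:5, 12:7, 13:5, 14:5.
The maximum eccentricity is 7, realized for instance by the pair 8–12 via 8 – 10 – 13 – 6 – 14 – 4 – 1 – 12. So the diameter is 7.

7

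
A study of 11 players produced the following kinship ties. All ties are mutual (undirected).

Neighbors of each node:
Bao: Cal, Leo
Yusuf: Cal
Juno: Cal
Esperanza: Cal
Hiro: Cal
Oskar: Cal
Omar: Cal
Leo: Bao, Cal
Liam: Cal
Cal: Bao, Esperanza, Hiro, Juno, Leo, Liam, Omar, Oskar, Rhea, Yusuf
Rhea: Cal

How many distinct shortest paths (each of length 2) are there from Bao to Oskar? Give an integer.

The shortest distance is 2, and the only length-2 path is Bao–Cal–Oskar. So there is exactly 1 shortest path.

1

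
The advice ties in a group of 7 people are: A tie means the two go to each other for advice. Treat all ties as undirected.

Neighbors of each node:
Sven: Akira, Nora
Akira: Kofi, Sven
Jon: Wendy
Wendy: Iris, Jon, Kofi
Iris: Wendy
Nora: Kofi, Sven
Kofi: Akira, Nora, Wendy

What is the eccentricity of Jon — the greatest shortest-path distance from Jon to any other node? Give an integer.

Distances from Jon: Akira:3, Iris:2, Kofi:2, Nora:3, Sven:4, Wendy:1.
The largest is 4 (to Sven), so the eccentricity of Jon is 4.

4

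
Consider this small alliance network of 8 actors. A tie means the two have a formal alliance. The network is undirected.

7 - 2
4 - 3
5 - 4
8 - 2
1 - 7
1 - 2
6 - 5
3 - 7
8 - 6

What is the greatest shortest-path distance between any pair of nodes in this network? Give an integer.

Eccentricity of each node (its greatest distance to any other): 1:4, 2:3, 3:3, 4:3, 5:4, 6:3, 7:3, 8:3.
The maximum eccentricity is 4, realized for instance by the pair 1–5 via 1 – 7 – 3 – 4 – 5. So the diameter is 4.

4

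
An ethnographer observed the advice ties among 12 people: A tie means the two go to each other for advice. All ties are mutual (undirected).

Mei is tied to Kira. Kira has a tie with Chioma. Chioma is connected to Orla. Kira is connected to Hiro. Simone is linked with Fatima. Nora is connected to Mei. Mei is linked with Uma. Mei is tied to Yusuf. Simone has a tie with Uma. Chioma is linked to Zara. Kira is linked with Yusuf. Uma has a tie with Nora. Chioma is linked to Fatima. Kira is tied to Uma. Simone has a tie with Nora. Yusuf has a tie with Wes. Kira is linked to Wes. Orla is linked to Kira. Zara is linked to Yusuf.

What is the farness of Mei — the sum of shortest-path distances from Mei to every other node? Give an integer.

19

Distances from Mei: Chioma:2, Fatima:3, Hiro:2, Kira:1, Nora:1, Orla:2, Simone:2, Uma:1, Wes:2, Yusuf:1, Zara:2.
Sum = 2 + 3 + 2 + 1 + 1 + 2 + 2 + 1 + 2 + 1 + 2 = 19.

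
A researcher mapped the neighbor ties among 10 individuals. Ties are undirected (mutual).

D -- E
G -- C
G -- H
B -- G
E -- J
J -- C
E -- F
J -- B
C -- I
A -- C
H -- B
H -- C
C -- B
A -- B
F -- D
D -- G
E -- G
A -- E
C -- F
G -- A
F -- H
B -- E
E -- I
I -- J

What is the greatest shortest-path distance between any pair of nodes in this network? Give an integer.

Eccentricity of each node (its greatest distance to any other): A:2, B:2, C:2, D:2, E:2, F:2, G:2, H:2, I:2, J:2.
The maximum eccentricity is 2, realized for instance by the pair D–J via D – E – J. So the diameter is 2.

2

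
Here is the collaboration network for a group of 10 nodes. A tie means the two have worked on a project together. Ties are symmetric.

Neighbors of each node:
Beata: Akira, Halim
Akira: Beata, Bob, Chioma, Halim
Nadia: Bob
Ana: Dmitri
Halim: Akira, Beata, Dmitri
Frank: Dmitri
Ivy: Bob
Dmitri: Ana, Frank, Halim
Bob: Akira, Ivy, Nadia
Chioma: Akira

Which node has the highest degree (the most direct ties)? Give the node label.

Degrees — Akira:4, Ana:1, Beata:2, Bob:3, Chioma:1, Dmitri:3, Frank:1, Halim:3, Ivy:1, Nadia:1.
The maximum is 4, attained only by Akira.

Akira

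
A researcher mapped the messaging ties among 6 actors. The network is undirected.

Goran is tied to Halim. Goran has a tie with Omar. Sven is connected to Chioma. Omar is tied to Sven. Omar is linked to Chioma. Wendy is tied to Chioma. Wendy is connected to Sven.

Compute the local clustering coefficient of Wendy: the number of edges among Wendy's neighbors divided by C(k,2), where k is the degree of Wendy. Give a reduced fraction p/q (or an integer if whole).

Wendy's neighbors: Chioma and Sven (k = 2).
Possible neighbor pairs: C(2,2) = 1. Edges among them: Chioma–Sven → e = 1.
Clustering(Wendy) = 1/1.

1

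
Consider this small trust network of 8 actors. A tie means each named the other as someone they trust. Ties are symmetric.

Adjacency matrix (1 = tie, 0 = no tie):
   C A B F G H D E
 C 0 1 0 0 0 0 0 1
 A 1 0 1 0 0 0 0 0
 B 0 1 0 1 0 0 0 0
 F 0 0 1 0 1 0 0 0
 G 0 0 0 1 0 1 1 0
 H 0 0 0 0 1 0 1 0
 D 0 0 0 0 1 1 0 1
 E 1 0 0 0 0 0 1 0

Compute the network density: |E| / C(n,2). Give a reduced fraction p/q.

There are 9 edges and 8 nodes, so the maximum possible is C(8,2) = 28.
Density = 9/28.

9/28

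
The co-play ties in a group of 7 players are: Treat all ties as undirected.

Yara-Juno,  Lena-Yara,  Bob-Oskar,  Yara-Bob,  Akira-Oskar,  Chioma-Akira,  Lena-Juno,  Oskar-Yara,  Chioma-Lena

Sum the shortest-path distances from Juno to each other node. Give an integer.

Distances from Juno: Akira:3, Bob:2, Chioma:2, Lena:1, Oskar:2, Yara:1.
Sum = 3 + 2 + 2 + 1 + 2 + 1 = 11.

11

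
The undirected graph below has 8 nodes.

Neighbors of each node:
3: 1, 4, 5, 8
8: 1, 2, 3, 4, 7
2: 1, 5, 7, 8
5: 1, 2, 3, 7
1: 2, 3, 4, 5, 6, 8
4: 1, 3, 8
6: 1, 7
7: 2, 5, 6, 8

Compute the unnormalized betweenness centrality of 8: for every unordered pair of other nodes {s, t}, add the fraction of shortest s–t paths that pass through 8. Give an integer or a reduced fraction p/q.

Pairs whose geodesics pass through 8 — 4–7: 1; 4–2: 1/2; 3–7: 1/2; 3–2: 1/3; 7–1: 1/4.
All other pairs contribute 0.
Summing the contributions gives betweenness(8) = 31/12.

31/12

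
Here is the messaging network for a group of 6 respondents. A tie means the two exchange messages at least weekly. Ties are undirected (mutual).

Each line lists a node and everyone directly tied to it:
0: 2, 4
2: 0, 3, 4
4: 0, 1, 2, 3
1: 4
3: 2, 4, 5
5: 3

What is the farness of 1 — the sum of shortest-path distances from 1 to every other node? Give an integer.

Distances from 1: 0:2, 2:2, 3:2, 4:1, 5:3.
Sum = 2 + 2 + 2 + 1 + 3 = 10.

10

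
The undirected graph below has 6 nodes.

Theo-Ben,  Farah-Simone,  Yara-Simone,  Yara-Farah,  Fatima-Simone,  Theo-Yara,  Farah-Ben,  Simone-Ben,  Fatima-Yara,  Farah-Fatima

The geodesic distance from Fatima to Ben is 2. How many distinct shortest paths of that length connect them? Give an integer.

2

The shortest distance is 2. The length-2 paths are: Fatima–Farah–Ben; Fatima–Simone–Ben.
That gives 2 distinct shortest paths.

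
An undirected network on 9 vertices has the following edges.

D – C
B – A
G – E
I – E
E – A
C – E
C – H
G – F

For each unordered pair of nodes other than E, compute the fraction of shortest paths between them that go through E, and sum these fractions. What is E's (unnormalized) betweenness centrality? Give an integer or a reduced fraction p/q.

Pairs whose geodesics pass through E — A–D: 1; A–F: 1; A–G: 1; A–C: 1; A–H: 1; A–I: 1; D–F: 1; D–G: 1; D–B: 1; D–I: 1; F–C: 1; F–B: 1; F–H: 1; F–I: 1 … (+9 more pairs).
All other pairs contribute 0.
Summing the contributions gives betweenness(E) = 23.

23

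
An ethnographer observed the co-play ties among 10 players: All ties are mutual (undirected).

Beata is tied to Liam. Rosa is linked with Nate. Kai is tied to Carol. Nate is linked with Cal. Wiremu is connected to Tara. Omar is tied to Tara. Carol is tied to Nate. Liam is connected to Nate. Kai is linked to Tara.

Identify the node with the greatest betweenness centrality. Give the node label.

Unnormalized betweenness of each node: Beata:0, Cal:0, Carol:20, Kai:18, Liam:8, Nate:25, Omar:0, Rosa:0, Tara:15, Wiremu:0.
Nate has the largest value, 25, making it the main broker — the node through which the most shortest paths run.

Nate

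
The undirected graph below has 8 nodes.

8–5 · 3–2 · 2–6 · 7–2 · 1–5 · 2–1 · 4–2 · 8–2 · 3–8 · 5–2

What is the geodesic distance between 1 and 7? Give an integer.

One shortest route is 1 – 2 – 7, which uses 2 edges, and 1 and 7 are not directly tied, so nothing shorter exists. So d(1,7) = 2.

2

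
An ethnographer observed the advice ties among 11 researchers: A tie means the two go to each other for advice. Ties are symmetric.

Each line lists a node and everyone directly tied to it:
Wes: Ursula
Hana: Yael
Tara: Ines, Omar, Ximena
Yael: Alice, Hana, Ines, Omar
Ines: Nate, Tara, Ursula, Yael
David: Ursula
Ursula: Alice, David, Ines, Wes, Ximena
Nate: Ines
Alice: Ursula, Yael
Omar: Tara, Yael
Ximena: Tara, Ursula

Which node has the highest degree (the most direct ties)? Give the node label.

Degrees — Alice:2, David:1, Hana:1, Ines:4, Nate:1, Omar:2, Tara:3, Ursula:5, Wes:1, Ximena:2, Yael:4.
The maximum is 5, attained only by Ursula.

Ursula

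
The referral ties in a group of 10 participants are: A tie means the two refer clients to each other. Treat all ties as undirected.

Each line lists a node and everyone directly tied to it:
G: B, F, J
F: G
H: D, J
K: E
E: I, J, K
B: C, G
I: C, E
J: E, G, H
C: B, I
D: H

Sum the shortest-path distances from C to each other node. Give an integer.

24

Distances from C: B:1, D:5, E:2, F:3, G:2, H:4, I:1, J:3, K:3.
Sum = 1 + 5 + 2 + 3 + 2 + 4 + 1 + 3 + 3 = 24.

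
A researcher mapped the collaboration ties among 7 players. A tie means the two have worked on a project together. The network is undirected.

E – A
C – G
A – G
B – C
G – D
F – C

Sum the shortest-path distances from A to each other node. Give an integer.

12

Distances from A: B:3, C:2, D:2, E:1, F:3, G:1.
Sum = 3 + 2 + 2 + 1 + 3 + 1 = 12.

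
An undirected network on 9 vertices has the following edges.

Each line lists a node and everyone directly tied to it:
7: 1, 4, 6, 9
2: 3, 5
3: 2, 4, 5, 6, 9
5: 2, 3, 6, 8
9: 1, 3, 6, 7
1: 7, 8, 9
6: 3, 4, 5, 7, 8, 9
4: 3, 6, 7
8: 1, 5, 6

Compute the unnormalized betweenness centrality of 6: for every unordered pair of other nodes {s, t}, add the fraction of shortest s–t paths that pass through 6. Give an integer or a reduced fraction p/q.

17/3

Pairs whose geodesics pass through 6 — 9–4: 1/3; 9–8: 1/2; 9–5: 1/2; 7–2: 2/4; 7–3: 1/3; 7–8: 1/2; 7–5: 1; 4–8: 1; 4–5: 1/2; 3–8: 1/2.
All other pairs contribute 0.
Summing the contributions gives betweenness(6) = 17/3.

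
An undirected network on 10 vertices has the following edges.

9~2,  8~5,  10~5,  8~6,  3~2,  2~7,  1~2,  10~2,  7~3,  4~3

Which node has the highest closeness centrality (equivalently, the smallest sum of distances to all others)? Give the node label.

2

Farness (sum of distances to all others) for each node — 1:24, 2:16, 3:21, 4:29, 5:22, 6:36, 7:22, 8:28, 9:24, 10:18.
The smallest farness is 16, for 2, so 2 has the highest closeness.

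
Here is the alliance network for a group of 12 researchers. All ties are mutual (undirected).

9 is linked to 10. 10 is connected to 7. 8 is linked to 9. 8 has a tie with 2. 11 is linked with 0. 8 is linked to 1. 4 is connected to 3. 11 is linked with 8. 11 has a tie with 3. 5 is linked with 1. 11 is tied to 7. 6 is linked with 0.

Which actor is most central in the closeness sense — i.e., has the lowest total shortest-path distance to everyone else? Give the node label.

Farness (sum of distances to all others) for each node — 0:27, 1:28, 2:30, 3:27, 4:37, 5:38, 6:37, 7:26, 8:20, 9:27, 10:30, 11:19.
The smallest farness is 19, for 11, so 11 has the highest closeness.

11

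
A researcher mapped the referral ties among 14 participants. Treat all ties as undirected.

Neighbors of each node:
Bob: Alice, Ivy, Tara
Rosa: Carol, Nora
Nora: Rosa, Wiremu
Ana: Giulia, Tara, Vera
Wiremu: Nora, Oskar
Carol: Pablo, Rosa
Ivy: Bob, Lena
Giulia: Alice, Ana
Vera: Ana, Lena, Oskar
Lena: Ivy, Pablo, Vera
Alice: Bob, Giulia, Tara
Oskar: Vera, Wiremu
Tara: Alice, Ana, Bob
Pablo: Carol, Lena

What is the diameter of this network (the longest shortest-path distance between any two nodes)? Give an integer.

6

Eccentricity of each node (its greatest distance to any other): Alice:6, Ana:5, Bob:6, Carol:5, Giulia:6, Ivy:5, Lena:4, Nora:6, Oskar:4, Pablo:4, Rosa:6, Tara:6, Vera:4, Wiremu:5.
The maximum eccentricity is 6, realized for instance by the pair Giulia–Rosa via Giulia – Ana – Vera – Oskar – Wiremu – Nora – Rosa. So the diameter is 6.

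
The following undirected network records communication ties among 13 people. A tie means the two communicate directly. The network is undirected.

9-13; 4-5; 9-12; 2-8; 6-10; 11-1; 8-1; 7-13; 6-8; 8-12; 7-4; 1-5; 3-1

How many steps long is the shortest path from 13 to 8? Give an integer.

One shortest route is 13 – 9 – 12 – 8, which uses 3 edges, and at distance 2 from 13 we only reach {4, 12}, which does not include 8. So d(13,8) = 3.

3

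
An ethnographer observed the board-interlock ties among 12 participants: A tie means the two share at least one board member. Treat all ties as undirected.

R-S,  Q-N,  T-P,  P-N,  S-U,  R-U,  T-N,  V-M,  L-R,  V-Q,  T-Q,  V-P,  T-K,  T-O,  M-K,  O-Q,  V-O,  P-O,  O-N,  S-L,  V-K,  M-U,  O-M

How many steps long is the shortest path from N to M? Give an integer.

One shortest route is N – O – M, which uses 2 edges, and N and M are not directly tied, so nothing shorter exists. So d(N,M) = 2.

2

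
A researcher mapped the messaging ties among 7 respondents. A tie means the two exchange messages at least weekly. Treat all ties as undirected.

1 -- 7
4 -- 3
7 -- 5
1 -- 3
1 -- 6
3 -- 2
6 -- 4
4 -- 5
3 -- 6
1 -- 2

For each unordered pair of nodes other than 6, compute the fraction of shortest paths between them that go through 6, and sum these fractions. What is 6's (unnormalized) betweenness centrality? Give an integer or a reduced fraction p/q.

Pairs whose geodesics pass through 6 — 4–1: 1/2.
All other pairs contribute 0.
Summing the contributions gives betweenness(6) = 1/2.

1/2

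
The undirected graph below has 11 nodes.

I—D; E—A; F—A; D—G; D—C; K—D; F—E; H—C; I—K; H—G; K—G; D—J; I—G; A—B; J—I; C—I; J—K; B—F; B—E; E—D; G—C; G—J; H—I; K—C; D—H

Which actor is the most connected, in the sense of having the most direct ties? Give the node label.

D

Degrees — A:3, B:3, C:5, D:7, E:4, F:3, G:6, H:4, I:6, J:4, K:5.
The maximum is 7, attained only by D.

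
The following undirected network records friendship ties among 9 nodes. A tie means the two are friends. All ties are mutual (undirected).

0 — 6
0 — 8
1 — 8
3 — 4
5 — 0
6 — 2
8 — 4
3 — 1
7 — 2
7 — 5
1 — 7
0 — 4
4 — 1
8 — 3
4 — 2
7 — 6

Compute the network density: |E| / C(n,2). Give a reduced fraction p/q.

There are 16 edges and 9 nodes, so the maximum possible is C(9,2) = 36.
Density = 16/36 = 4/9.

4/9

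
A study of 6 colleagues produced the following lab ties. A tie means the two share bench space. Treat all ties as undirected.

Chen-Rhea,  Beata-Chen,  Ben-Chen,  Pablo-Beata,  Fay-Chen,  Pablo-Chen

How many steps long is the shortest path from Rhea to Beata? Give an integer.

2

One shortest route is Rhea – Chen – Beata, which uses 2 edges, and Rhea and Beata are not directly tied, so nothing shorter exists. So d(Rhea,Beata) = 2.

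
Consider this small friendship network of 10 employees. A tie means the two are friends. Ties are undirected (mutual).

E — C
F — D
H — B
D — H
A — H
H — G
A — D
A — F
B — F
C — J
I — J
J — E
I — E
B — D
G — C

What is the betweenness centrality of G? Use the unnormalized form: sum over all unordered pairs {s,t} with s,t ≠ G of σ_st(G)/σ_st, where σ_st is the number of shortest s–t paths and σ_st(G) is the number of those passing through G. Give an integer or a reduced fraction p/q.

Pairs whose geodesics pass through G — A–I: 2/2; A–C: 1; A–E: 1; A–J: 1; B–I: 2/2; B–C: 1; B–E: 1; B–J: 1; F–I: 6/6; F–C: 3/3; F–E: 3/3; F–J: 3/3; D–I: 2/2; D–C: 1 … (+6 more pairs).
All other pairs contribute 0.
Summing the contributions gives betweenness(G) = 20.

20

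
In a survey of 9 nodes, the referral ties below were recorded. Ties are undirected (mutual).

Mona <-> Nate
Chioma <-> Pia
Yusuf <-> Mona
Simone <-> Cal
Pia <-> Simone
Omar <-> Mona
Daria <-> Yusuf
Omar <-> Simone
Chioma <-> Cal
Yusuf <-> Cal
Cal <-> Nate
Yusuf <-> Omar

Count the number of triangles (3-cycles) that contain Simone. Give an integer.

0

Simone's neighbors are Cal, Omar, and Pia, but none of them are tied to each other, so no triangle contains Simone.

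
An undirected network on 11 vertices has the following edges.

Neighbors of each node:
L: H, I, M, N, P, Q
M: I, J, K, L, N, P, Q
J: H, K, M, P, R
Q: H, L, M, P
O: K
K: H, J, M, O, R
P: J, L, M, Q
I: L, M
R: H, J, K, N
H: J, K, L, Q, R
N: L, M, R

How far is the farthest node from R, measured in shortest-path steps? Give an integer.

Distances from R: H:1, I:3, J:1, K:1, L:2, M:2, N:1, O:2, P:2, Q:2.
The largest is 3 (to I), so the eccentricity of R is 3.

3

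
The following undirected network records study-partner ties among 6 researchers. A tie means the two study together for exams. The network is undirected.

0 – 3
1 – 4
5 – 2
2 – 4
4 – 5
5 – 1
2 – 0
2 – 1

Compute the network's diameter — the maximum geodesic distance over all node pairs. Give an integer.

Eccentricity of each node (its greatest distance to any other): 0:2, 1:3, 2:2, 3:3, 4:3, 5:3.
The maximum eccentricity is 3, realized for instance by the pair 3–5 via 3 – 0 – 2 – 5. So the diameter is 3.

3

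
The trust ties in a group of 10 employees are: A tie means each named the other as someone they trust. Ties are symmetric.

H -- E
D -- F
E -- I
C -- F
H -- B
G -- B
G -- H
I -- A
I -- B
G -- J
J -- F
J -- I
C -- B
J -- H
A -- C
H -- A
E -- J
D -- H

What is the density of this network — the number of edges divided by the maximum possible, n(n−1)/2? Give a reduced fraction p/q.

There are 18 edges and 10 nodes, so the maximum possible is C(10,2) = 45.
Density = 18/45 = 2/5.

2/5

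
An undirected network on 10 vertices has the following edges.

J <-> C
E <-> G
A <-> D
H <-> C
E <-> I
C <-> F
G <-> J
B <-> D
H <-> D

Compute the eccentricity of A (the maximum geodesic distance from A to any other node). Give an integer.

Distances from A: B:2, C:3, D:1, E:6, F:4, G:5, H:2, I:7, J:4.
The largest is 7 (to I), so the eccentricity of A is 7.

7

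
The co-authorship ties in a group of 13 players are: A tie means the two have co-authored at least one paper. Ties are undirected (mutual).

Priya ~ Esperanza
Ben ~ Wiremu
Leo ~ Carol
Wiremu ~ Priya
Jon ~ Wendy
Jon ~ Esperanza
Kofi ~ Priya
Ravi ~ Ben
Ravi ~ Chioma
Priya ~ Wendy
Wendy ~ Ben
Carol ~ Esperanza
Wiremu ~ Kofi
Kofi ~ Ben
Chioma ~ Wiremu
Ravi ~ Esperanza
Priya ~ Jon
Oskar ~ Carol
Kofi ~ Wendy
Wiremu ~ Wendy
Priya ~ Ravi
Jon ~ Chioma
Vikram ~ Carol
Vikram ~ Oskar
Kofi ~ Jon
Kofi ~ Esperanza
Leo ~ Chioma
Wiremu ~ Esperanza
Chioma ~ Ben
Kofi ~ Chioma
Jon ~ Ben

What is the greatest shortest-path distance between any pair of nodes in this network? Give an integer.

Eccentricity of each node (its greatest distance to any other): Ben:4, Carol:3, Chioma:3, Esperanza:2, Jon:3, Kofi:3, Leo:3, Oskar:4, Priya:3, Ravi:3, Vikram:4, Wendy:4, Wiremu:3.
The maximum eccentricity is 4, realized for instance by the pair Oskar–Wendy via Oskar – Carol – Esperanza – Priya – Wendy. So the diameter is 4.

4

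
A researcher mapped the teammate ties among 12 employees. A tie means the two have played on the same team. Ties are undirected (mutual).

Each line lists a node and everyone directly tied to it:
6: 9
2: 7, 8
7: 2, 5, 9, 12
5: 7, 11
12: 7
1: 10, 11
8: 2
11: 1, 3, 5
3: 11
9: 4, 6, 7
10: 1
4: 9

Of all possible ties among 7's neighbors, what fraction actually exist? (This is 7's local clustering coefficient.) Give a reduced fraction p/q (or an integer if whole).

7's neighbors: 2, 5, 9, and 12 (k = 4).
Possible neighbor pairs: C(4,2) = 6. Edges among them: none → e = 0.
Clustering(7) = 0/6 = 0.

0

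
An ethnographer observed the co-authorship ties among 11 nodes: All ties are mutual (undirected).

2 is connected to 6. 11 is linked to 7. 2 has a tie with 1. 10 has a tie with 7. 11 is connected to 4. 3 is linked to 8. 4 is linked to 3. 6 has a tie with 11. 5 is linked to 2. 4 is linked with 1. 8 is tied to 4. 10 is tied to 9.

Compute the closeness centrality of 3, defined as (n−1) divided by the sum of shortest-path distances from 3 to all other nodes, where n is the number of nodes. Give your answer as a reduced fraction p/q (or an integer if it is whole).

Distances from 3: 1:2, 2:3, 4:1, 5:4, 6:3, 7:3, 8:1, 9:5, 10:4, 11:2. Sum = 28.
n = 11, so closeness = 10/28 = 5/14.

5/14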